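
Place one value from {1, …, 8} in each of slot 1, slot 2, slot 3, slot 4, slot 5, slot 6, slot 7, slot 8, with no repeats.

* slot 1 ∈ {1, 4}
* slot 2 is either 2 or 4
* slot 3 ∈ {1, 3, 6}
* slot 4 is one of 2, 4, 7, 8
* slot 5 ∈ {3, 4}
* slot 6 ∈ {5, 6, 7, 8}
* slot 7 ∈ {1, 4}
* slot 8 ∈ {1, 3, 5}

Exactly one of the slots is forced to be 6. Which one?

slot 1 and slot 7 between them cover only {1, 4} — a naked pair. Remove those values from slot 2, slot 3, slot 4, slot 5, slot 8.
slot 2's domain is down to {2}, so slot 2 = 2. So slot 4 can't be 2.
That leaves slot 5 = 3. Eliminate 3 elsewhere: slot 3, slot 8.
So 6 goes to slot 3.

slot 3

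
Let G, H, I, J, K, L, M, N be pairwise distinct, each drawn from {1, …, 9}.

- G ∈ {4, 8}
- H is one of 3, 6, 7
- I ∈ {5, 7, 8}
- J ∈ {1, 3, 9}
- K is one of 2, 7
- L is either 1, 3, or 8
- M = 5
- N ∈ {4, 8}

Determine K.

2

M's domain is down to {5}, so M = 5. So I can't be 5.
G and N between them cover only {4, 8} — a naked pair. Remove those values from I, L.
I has just one choice, so I = 7. Remove 7 from H, K.
So K = 2.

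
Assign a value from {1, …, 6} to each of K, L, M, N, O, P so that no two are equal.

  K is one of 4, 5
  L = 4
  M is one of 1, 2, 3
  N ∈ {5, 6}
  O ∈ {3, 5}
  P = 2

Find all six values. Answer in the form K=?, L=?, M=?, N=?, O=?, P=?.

K=5, L=4, M=1, N=6, O=3, P=2

L has just one choice, so L = 4. Strike 4 from K.
That leaves P = 2. Strike 2 from M.
K must be 5 (only option left). So N, O can't be 5.
N must be 6 (only option left).
O has just one choice, so O = 3. So M can't be 3.
M's domain is down to {1}, so M = 1.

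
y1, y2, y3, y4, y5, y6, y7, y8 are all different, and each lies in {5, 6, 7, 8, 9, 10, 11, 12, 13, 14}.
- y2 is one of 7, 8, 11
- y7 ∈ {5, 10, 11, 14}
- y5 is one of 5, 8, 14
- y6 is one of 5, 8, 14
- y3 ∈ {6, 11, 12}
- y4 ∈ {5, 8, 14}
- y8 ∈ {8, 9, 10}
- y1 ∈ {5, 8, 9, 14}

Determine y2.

7

The 3 variables y4, y5, y6 are confined to {5, 8, 14}, which locks those values in; drop them from y1, y2, y7, y8.
y1 must be 9 (only option left). Remove 9 from y8.
y8 has just one choice, so y8 = 10. Strike 10 from y7.
y7 must be 11 (only option left). So y2, y3 can't be 11.
So y2 = 7.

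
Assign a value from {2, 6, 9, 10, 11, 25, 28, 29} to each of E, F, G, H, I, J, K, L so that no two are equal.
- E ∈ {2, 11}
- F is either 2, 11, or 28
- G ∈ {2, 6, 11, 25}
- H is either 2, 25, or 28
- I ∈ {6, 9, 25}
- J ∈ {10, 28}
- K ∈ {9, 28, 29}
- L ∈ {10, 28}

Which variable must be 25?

H

The 8 variables draw from only 8 values {2, 6, 9, 10, 11, 25, 28, 29}, so each is used; only K can be 29, hence K = 29.
Among the 7 still-open variables, 9 fits only I (and all 7 values in {2, 6, 9, 10, 11, 25, 28} must be used), so I = 9.
The 6 still-open variables together cover exactly {2, 6, 10, 11, 25, 28} — 6 values for 6 variables — and 6 appears only in G's list, so G = 6.
The 5 still-open variables together cover exactly {2, 10, 11, 25, 28} — 5 values for 5 variables — and 25 appears only in H's list, so H = 25.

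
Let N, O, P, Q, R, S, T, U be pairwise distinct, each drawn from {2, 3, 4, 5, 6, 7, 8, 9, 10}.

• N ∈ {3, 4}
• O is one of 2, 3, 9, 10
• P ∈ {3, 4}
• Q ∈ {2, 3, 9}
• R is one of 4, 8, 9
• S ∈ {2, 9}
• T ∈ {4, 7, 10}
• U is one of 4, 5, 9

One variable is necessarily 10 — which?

Among the 8 variables, 5 fits only U (and all 8 values in {2, 3, 4, 5, 7, 8, 9, 10} must be used), so U = 5.
The 7 still-open variables draw from only 7 values {2, 3, 4, 7, 8, 9, 10}, so each is used; only T can be 7, hence T = 7.
The 6 still-open variables draw from only 6 values {2, 3, 4, 8, 9, 10}, so each is used; only R can be 8, hence R = 8.
The 5 still-open variables together cover exactly {2, 3, 4, 9, 10} — 5 values for 5 variables — and 10 appears only in O's list, so O = 10.

O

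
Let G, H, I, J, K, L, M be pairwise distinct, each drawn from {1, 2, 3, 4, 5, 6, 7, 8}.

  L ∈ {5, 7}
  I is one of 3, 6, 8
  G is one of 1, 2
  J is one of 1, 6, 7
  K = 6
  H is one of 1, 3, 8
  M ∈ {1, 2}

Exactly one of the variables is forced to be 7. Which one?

J

K's domain is down to {6}, so K = 6. Eliminate 6 elsewhere: I, J.
Among the 6 still-open variables, 5 fits only L (and all 6 values in {1, 2, 3, 5, 7, 8} must be used), so L = 5.
The 5 still-open variables together cover exactly {1, 2, 3, 7, 8} — 5 values for 5 variables — and 7 appears only in J's list, so J = 7.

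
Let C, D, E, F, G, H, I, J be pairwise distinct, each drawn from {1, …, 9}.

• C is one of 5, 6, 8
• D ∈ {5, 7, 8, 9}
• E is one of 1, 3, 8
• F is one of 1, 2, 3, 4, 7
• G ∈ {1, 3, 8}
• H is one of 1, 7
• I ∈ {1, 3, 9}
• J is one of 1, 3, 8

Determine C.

E, G, J share exactly the 3 values {1, 3, 8}; by pigeonhole those values go to them, so strike 1, 3, 8 from C, D, F, H, I.
H must be 7 (only option left). So D, F can't be 7.
I's domain is down to {9}, so I = 9. Eliminate 9 elsewhere: D.
D has just one choice, so D = 5. So C can't be 5.
So C = 6.

6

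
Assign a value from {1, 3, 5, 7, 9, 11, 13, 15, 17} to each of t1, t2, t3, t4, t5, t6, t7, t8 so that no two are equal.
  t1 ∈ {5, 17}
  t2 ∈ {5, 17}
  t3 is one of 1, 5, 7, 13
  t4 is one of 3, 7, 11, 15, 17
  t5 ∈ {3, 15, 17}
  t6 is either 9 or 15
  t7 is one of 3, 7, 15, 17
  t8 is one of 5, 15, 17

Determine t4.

t1 and t2 share exactly the 2 values {5, 17}; by pigeonhole those values go to them, so strike 5, 17 from t3, t4, t5, t7, t8.
t8 has just one choice, so t8 = 15. Remove 15 from t4, t5, t6, t7.
t5 must be 3 (only option left). Eliminate 3 elsewhere: t4, t7.
t6's domain is down to {9}, so t6 = 9.
That leaves t7 = 7. So t3, t4 can't be 7.
So t4 = 11.

11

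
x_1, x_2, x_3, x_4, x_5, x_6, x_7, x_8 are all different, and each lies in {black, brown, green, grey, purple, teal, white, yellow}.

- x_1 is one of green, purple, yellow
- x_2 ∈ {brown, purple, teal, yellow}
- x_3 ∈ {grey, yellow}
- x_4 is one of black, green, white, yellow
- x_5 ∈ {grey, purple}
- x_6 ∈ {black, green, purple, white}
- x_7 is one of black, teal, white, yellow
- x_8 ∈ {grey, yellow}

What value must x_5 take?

The 8 variables together cover exactly {black, brown, green, grey, purple, teal, white, yellow} — 8 values for 8 variables — and brown appears only in x_2's list, so x_2 = brown.
The 7 still-open variables together cover exactly {black, green, grey, purple, teal, white, yellow} — 7 values for 7 variables — and teal appears only in x_7's list, so x_7 = teal.
The 2 variables x_3 and x_8 are confined to {grey, yellow}, which locks those values in; drop them from x_1, x_4, x_5.
So x_5 = purple.

purple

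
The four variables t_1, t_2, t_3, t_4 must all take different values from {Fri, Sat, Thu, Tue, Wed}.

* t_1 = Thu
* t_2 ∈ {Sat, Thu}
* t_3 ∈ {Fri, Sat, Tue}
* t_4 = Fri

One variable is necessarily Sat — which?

t_1 has just one choice, so t_1 = Thu. Strike Thu from t_2.
So Sat goes to t_2.

t_2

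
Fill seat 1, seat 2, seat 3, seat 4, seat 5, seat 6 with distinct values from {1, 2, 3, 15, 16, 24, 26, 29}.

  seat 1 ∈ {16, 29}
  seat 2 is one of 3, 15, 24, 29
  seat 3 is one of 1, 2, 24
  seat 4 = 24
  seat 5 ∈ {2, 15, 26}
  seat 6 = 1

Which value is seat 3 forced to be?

2

seat 4's domain is down to {24}, so seat 4 = 24. Strike 24 from seat 2, seat 3.
seat 6's domain is down to {1}, so seat 6 = 1. Strike 1 from seat 3.
So seat 3 = 2.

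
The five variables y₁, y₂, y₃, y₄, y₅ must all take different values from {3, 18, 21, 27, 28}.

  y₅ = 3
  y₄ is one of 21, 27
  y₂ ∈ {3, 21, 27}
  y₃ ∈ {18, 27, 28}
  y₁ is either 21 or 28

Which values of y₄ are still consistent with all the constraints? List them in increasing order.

y₅ has just one choice, so y₅ = 3. So y₂ can't be 3.
Among the 4 still-open variables, 18 fits only y₃ (and all 4 values in {18, 21, 27, 28} must be used), so y₃ = 18.
The 3 still-open variables together cover exactly {21, 27, 28} — 3 values for 3 variables — and 28 appears only in y₁'s list, so y₁ = 28.
No further eliminations apply; y₄ can still be any of 21, 27.

21, 27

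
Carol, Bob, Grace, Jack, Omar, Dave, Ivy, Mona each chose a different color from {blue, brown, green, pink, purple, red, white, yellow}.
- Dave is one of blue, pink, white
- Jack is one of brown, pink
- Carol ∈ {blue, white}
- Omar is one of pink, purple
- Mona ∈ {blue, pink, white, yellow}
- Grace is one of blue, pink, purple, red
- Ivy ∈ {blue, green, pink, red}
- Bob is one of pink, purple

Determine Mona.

The 8 variables draw from only 8 values {blue, brown, green, pink, purple, red, white, yellow}, so each is used; only Jack can be brown, hence Jack = brown.
The 7 still-open variables together cover exactly {blue, green, pink, purple, red, white, yellow} — 7 values for 7 variables — and green appears only in Ivy's list, so Ivy = green.
The 6 still-open variables together cover exactly {blue, pink, purple, red, white, yellow} — 6 values for 6 variables — and red appears only in Grace's list, so Grace = red.
Among the 5 still-open variables, yellow fits only Mona (and all 5 values in {blue, pink, purple, white, yellow} must be used), so Mona = yellow.

yellow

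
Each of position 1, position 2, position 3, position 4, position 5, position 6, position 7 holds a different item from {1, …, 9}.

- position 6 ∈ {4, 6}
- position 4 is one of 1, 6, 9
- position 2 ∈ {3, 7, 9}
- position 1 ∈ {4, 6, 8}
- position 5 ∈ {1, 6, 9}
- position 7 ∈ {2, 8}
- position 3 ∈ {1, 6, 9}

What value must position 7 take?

2

position 3, position 4, position 5 between them cover only {1, 6, 9} — a naked triple. Remove those values from position 1, position 2, position 6.
position 6's domain is down to {4}, so position 6 = 4. Eliminate 4 elsewhere: position 1.
position 1 must be 8 (only option left). Eliminate 8 elsewhere: position 7.
So position 7 = 2.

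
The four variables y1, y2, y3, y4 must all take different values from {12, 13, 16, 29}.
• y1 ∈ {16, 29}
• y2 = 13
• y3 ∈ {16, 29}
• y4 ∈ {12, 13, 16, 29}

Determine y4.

12

y2 has just one choice, so y2 = 13. Eliminate 13 elsewhere: y4.
The 3 still-open variables draw from only 3 values {12, 16, 29}, so each is used; only y4 can be 12, hence y4 = 12.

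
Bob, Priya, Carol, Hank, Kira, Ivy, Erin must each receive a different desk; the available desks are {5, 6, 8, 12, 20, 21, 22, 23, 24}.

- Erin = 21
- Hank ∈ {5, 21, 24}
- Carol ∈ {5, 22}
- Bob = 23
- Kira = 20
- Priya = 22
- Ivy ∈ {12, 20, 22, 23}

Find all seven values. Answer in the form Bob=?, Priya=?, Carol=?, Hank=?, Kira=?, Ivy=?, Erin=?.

Bob=23, Priya=22, Carol=5, Hank=24, Kira=20, Ivy=12, Erin=21

Bob must be 23 (only option left). Eliminate 23 elsewhere: Ivy.
That leaves Priya = 22. So Carol, Ivy can't be 22.
Carol's domain is down to {5}, so Carol = 5. So Hank can't be 5.
Kira must be 20 (only option left). Remove 20 from Ivy.
Ivy's domain is down to {12}, so Ivy = 12.
Erin must be 21 (only option left). Eliminate 21 elsewhere: Hank.
That leaves Hank = 24.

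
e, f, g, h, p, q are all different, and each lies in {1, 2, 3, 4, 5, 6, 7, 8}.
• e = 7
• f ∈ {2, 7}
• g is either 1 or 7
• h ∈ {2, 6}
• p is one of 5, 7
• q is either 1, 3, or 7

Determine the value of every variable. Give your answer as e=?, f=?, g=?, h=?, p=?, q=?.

e must be 7 (only option left). Eliminate 7 elsewhere: f, g, p, q.
That leaves f = 2. Strike 2 from h.
That leaves g = 1. So q can't be 1.
h has just one choice, so h = 6.
That leaves p = 5.
That leaves q = 3.

e=7, f=2, g=1, h=6, p=5, q=3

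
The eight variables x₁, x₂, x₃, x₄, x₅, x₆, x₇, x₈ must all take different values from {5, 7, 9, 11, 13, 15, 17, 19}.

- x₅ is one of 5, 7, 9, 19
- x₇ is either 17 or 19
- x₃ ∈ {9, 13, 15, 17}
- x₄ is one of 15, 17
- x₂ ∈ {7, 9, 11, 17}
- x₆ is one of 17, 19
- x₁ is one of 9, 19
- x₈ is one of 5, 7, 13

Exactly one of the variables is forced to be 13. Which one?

x₃

The 8 variables draw from only 8 values {5, 7, 9, 11, 13, 15, 17, 19}, so each is used; only x₂ can be 11, hence x₂ = 11.
The 2 variables x₆ and x₇ are confined to {17, 19}, which locks those values in; drop them from x₁, x₃, x₄, x₅.
x₁'s domain is down to {9}, so x₁ = 9. Eliminate 9 elsewhere: x₃, x₅.
That leaves x₄ = 15. Strike 15 from x₃.
So 13 goes to x₃.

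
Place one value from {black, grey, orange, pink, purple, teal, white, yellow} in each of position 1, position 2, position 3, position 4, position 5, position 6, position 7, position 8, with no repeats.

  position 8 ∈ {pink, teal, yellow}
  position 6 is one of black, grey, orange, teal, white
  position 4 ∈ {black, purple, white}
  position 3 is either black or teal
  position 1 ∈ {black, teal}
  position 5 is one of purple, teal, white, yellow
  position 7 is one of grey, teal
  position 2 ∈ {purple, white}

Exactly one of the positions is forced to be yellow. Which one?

position 5

The 8 variables together cover exactly {black, grey, orange, pink, purple, teal, white, yellow} — 8 values for 8 variables — and orange appears only in position 6's list, so position 6 = orange.
The 7 still-open variables together cover exactly {black, grey, pink, purple, teal, white, yellow} — 7 values for 7 variables — and grey appears only in position 7's list, so position 7 = grey.
The 6 still-open variables draw from only 6 values {black, pink, purple, teal, white, yellow}, so each is used; only position 8 can be pink, hence position 8 = pink.
The 5 still-open variables draw from only 5 values {black, purple, teal, white, yellow}, so each is used; only position 5 can be yellow, hence position 5 = yellow.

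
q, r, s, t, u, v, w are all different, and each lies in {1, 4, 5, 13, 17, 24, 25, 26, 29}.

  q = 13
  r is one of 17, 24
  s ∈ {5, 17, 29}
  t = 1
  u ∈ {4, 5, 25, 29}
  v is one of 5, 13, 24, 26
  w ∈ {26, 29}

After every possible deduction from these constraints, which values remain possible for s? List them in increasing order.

5, 17, 29

q must be 13 (only option left). Eliminate 13 elsewhere: v.
t must be 1 (only option left).
No further eliminations apply; s can still be any of 5, 17, 29.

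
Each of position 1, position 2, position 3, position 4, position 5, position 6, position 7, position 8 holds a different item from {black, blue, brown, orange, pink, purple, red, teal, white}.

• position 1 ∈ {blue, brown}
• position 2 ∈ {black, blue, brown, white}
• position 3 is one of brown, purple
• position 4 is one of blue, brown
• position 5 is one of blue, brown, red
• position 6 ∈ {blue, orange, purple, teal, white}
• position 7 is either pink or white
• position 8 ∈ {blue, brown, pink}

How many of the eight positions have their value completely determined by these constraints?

position 1 and position 4 between them cover only {blue, brown} — a naked pair. Remove those values from position 2, position 3, position 5, position 6, position 8.
position 3 has just one choice, so position 3 = purple. So position 6 can't be purple.
That leaves position 5 = red.
position 8 must be pink (only option left). Eliminate pink elsewhere: position 7.
position 7 has just one choice, so position 7 = white. Remove white from position 2, position 6.
position 2 has just one choice, so position 2 = black.
Determined: position 2=black, position 3=purple, position 5=red, position 7=white, position 8=pink. The other positions each still have more than one consistent value. That makes 5.

5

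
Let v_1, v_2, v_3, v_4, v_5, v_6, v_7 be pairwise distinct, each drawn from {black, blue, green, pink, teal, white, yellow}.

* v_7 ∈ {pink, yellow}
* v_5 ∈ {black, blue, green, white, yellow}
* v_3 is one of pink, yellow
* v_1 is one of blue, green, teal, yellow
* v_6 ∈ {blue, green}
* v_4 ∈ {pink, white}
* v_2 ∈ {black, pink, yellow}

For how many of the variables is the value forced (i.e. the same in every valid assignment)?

3

The 7 variables draw from only 7 values {black, blue, green, pink, teal, white, yellow}, so each is used; only v_1 can be teal, hence v_1 = teal.
v_3 and v_7 share exactly the 2 values {pink, yellow}; by pigeonhole those values go to them, so strike pink, yellow from v_2, v_4, v_5.
That leaves v_2 = black. Eliminate black elsewhere: v_5.
v_4 must be white (only option left). So v_5 can't be white.
Determined: v_1=teal, v_2=black, v_4=white. The other variables each still have more than one consistent value. That makes 3.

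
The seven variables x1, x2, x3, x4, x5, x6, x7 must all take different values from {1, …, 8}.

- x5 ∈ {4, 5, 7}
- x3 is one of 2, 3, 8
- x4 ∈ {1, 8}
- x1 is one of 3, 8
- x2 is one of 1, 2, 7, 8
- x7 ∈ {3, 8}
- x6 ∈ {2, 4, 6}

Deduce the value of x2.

7

x1 and x7 between them cover only {3, 8} — a naked pair. Remove those values from x2, x3, x4.
x3 has just one choice, so x3 = 2. Eliminate 2 elsewhere: x2, x6.
x4's domain is down to {1}, so x4 = 1. So x2 can't be 1.
So x2 = 7.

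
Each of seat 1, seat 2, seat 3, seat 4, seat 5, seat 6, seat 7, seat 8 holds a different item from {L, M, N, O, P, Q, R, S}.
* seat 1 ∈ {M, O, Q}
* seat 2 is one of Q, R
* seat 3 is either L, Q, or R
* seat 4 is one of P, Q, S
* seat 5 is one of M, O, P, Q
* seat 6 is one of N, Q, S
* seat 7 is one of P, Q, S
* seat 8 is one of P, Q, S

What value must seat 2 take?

Among the 8 variables, L fits only seat 3 (and all 8 values in {L, M, N, O, P, Q, R, S} must be used), so seat 3 = L.
The 7 still-open variables together cover exactly {M, N, O, P, Q, R, S} — 7 values for 7 variables — and N appears only in seat 6's list, so seat 6 = N.
The 6 still-open variables together cover exactly {M, O, P, Q, R, S} — 6 values for 6 variables — and R appears only in seat 2's list, so seat 2 = R.

R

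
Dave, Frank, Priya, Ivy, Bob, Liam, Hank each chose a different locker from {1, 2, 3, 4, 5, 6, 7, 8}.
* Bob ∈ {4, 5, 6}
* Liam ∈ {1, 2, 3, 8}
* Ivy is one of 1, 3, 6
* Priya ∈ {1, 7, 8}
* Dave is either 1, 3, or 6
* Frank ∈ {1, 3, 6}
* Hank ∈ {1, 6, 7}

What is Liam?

2

Dave, Frank, Ivy share exactly the 3 values {1, 3, 6}; by pigeonhole those values go to them, so strike 1, 3, 6 from Priya, Bob, Liam, Hank.
That leaves Hank = 7. Eliminate 7 elsewhere: Priya.
Priya must be 8 (only option left). So Liam can't be 8.
So Liam = 2.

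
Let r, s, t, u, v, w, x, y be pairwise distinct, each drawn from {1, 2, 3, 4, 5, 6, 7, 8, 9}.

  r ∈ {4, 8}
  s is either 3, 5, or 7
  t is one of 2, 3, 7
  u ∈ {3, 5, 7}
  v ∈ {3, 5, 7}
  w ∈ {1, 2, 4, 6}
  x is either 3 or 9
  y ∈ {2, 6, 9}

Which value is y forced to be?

6

s, u, v between them cover only {3, 5, 7} — a naked triple. Remove those values from t, x.
t's domain is down to {2}, so t = 2. Strike 2 from w, y.
That leaves x = 9. Remove 9 from y.
So y = 6.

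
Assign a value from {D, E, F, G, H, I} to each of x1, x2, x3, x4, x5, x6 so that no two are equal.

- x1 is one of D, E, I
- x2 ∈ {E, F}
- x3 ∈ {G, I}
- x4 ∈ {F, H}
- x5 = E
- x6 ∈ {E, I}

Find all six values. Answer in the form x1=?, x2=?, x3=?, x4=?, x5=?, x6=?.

x1=D, x2=F, x3=G, x4=H, x5=E, x6=I

x5 must be E (only option left). Strike E from x1, x2, x6.
That leaves x6 = I. Remove I from x1, x3.
x1 must be D (only option left).
x2 has just one choice, so x2 = F. Strike F from x4.
x3 has just one choice, so x3 = G.
x4 must be H (only option left).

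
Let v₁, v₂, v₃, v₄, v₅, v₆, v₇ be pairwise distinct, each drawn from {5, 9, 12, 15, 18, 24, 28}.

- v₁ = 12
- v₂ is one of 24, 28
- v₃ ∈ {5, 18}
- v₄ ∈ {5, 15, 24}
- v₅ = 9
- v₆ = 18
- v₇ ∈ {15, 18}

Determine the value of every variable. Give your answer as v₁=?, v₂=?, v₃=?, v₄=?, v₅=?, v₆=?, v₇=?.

v₁ must be 12 (only option left).
v₅'s domain is down to {9}, so v₅ = 9.
v₆'s domain is down to {18}, so v₆ = 18. Strike 18 from v₃, v₇.
v₇ has just one choice, so v₇ = 15. Remove 15 from v₄.
v₃ has just one choice, so v₃ = 5. Eliminate 5 elsewhere: v₄.
That leaves v₄ = 24. Strike 24 from v₂.
That leaves v₂ = 28.

v₁=12, v₂=28, v₃=5, v₄=24, v₅=9, v₆=18, v₇=15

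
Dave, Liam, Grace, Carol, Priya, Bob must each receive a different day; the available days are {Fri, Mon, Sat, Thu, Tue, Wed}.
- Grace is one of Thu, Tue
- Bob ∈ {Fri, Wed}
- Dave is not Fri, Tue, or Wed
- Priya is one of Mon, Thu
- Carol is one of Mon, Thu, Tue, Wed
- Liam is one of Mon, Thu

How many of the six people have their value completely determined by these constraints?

The 6 variables draw from only 6 values {Fri, Mon, Sat, Thu, Tue, Wed}, so each is used; only Bob can be Fri, hence Bob = Fri.
The 5 still-open variables draw from only 5 values {Mon, Sat, Thu, Tue, Wed}, so each is used; only Dave can be Sat, hence Dave = Sat.
Among the 4 still-open variables, Wed fits only Carol (and all 4 values in {Mon, Thu, Tue, Wed} must be used), so Carol = Wed.
Among the 3 still-open variables, Tue fits only Grace (and all 3 values in {Mon, Thu, Tue} must be used), so Grace = Tue.
Determined: Dave=Sat, Grace=Tue, Carol=Wed, Bob=Fri. The other people each still have more than one consistent value. That makes 4.

4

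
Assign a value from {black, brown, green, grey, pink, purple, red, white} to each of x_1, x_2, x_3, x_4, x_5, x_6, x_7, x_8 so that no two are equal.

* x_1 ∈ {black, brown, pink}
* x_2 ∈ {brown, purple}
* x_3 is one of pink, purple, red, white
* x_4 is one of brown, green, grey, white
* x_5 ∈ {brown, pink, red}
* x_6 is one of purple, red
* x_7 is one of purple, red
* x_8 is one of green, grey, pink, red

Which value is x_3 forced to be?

white

The 8 variables draw from only 8 values {black, brown, green, grey, pink, purple, red, white}, so each is used; only x_1 can be black, hence x_1 = black.
x_6 and x_7 share exactly the 2 values {purple, red}; by pigeonhole those values go to them, so strike purple, red from x_2, x_3, x_5, x_8.
x_2's domain is down to {brown}, so x_2 = brown. Remove brown from x_4, x_5.
x_5 must be pink (only option left). Remove pink from x_3, x_8.
So x_3 = white.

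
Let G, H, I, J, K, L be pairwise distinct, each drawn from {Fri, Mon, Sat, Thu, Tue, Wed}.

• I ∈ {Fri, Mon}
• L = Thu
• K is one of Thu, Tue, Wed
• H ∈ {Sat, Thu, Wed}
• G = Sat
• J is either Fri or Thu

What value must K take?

G has just one choice, so G = Sat. Strike Sat from H.
L must be Thu (only option left). So H, J, K can't be Thu.
H has just one choice, so H = Wed. Eliminate Wed elsewhere: K.
So K = Tue.

Tue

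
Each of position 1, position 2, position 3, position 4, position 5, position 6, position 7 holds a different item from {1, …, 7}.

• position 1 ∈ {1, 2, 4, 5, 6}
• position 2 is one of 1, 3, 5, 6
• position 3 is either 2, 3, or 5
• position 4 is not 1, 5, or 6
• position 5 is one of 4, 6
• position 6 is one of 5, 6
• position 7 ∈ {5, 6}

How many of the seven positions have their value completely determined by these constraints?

Among the 7 variables, 7 fits only position 4 (and all 7 values in {1, 2, 3, 4, 5, 6, 7} must be used), so position 4 = 7.
position 6 and position 7 between them cover only {5, 6} — a naked pair. Remove those values from position 1, position 2, position 3, position 5.
position 5 has just one choice, so position 5 = 4. Eliminate 4 elsewhere: position 1.
Determined: position 4=7, position 5=4. The other positions each still have more than one consistent value. That makes 2.

2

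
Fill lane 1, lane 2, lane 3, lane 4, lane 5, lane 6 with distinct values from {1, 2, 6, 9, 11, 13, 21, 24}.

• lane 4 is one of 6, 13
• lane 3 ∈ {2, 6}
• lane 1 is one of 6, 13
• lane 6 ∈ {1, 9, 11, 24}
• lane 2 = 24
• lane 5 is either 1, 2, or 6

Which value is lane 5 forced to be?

lane 2 must be 24 (only option left). Remove 24 from lane 6.
The 2 variables lane 1 and lane 4 are confined to {6, 13}, which locks those values in; drop them from lane 3, lane 5.
That leaves lane 3 = 2. Remove 2 from lane 5.
So lane 5 = 1.

1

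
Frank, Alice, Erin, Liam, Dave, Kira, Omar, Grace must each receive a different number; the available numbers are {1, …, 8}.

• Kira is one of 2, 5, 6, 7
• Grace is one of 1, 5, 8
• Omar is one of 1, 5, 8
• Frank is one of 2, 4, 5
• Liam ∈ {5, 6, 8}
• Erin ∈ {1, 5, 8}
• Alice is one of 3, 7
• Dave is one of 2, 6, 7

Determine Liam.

Among the 8 variables, 3 fits only Alice (and all 8 values in {1, 2, 3, 4, 5, 6, 7, 8} must be used), so Alice = 3.
The 7 still-open variables draw from only 7 values {1, 2, 4, 5, 6, 7, 8}, so each is used; only Frank can be 4, hence Frank = 4.
Erin, Omar, Grace share exactly the 3 values {1, 5, 8}; by pigeonhole those values go to them, so strike 1, 5, 8 from Liam, Kira.
So Liam = 6.

6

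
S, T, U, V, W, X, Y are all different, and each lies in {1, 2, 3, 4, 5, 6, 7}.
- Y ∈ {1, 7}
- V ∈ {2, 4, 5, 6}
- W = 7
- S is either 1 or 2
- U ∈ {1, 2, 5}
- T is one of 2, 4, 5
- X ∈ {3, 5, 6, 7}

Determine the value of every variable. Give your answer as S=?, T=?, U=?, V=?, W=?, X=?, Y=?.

W must be 7 (only option left). So X, Y can't be 7.
Y's domain is down to {1}, so Y = 1. Eliminate 1 elsewhere: S, U.
S has just one choice, so S = 2. Strike 2 from T, U, V.
That leaves U = 5. Strike 5 from T, V, X.
T has just one choice, so T = 4. Strike 4 from V.
V's domain is down to {6}, so V = 6. Eliminate 6 elsewhere: X.
X has just one choice, so X = 3.

S=2, T=4, U=5, V=6, W=7, X=3, Y=1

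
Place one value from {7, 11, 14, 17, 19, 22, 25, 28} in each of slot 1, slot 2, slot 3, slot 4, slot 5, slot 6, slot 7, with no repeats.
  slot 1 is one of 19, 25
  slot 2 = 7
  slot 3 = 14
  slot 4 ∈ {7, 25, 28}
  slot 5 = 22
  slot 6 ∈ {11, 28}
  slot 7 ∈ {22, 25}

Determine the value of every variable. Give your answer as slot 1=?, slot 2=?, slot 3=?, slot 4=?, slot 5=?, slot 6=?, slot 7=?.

slot 1=19, slot 2=7, slot 3=14, slot 4=28, slot 5=22, slot 6=11, slot 7=25

slot 2 has just one choice, so slot 2 = 7. So slot 4 can't be 7.
slot 3 must be 14 (only option left).
slot 5 must be 22 (only option left). So slot 7 can't be 22.
slot 7's domain is down to {25}, so slot 7 = 25. Strike 25 from slot 1, slot 4.
slot 1 has just one choice, so slot 1 = 19.
slot 4's domain is down to {28}, so slot 4 = 28. Remove 28 from slot 6.
That leaves slot 6 = 11.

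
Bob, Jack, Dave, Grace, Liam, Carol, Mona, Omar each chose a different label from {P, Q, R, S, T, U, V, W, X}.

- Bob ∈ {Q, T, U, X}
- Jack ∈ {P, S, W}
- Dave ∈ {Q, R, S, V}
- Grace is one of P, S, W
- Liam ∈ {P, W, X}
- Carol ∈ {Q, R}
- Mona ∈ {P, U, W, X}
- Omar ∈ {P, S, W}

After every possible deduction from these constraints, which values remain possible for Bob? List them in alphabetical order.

Q, T

Jack, Grace, Omar share exactly the 3 values {P, S, W}; by pigeonhole those values go to them, so strike P, S, W from Dave, Liam, Mona.
Liam's domain is down to {X}, so Liam = X. Remove X from Bob, Mona.
That leaves Mona = U. Eliminate U elsewhere: Bob.
No further eliminations apply; Bob can still be any of Q, T.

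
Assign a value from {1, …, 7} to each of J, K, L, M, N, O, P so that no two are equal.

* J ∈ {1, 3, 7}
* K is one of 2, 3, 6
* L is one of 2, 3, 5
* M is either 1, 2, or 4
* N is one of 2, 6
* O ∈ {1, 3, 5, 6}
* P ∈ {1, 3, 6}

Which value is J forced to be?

The 7 variables together cover exactly {1, 2, 3, 4, 5, 6, 7} — 7 values for 7 variables — and 4 appears only in M's list, so M = 4.
The 6 still-open variables together cover exactly {1, 2, 3, 5, 6, 7} — 6 values for 6 variables — and 7 appears only in J's list, so J = 7.

7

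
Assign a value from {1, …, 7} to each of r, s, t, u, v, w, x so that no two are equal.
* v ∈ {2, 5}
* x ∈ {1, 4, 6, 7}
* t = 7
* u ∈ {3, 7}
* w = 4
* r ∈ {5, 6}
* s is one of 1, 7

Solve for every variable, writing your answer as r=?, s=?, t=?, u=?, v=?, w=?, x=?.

t's domain is down to {7}, so t = 7. Eliminate 7 elsewhere: s, u, x.
u must be 3 (only option left).
That leaves w = 4. Eliminate 4 elsewhere: x.
s must be 1 (only option left). So x can't be 1.
x has just one choice, so x = 6. Remove 6 from r.
r must be 5 (only option left). Remove 5 from v.
v's domain is down to {2}, so v = 2.

r=5, s=1, t=7, u=3, v=2, w=4, x=6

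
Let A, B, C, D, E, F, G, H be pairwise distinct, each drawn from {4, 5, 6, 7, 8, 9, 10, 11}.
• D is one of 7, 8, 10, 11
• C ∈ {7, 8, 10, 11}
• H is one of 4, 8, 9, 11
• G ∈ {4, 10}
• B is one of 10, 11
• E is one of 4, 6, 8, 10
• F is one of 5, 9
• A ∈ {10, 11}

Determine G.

Among the 8 variables, 5 fits only F (and all 8 values in {4, 5, 6, 7, 8, 9, 10, 11} must be used), so F = 5.
The 7 still-open variables together cover exactly {4, 6, 7, 8, 9, 10, 11} — 7 values for 7 variables — and 6 appears only in E's list, so E = 6.
The 6 still-open variables together cover exactly {4, 7, 8, 9, 10, 11} — 6 values for 6 variables — and 9 appears only in H's list, so H = 9.
Among the 5 still-open variables, 4 fits only G (and all 5 values in {4, 7, 8, 10, 11} must be used), so G = 4.

4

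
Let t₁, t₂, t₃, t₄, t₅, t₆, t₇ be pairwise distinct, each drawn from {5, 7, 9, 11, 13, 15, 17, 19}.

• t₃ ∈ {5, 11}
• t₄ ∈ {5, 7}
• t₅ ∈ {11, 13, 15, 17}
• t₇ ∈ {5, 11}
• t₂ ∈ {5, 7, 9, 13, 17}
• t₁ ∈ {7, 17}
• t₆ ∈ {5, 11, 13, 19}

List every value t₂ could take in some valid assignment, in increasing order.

t₃ and t₇ share exactly the 2 values {5, 11}; by pigeonhole those values go to them, so strike 5, 11 from t₂, t₄, t₅, t₆.
t₄ must be 7 (only option left). Strike 7 from t₁, t₂.
t₁'s domain is down to {17}, so t₁ = 17. Strike 17 from t₂, t₅.
No further eliminations apply; t₂ can still be any of 9, 13.

9, 13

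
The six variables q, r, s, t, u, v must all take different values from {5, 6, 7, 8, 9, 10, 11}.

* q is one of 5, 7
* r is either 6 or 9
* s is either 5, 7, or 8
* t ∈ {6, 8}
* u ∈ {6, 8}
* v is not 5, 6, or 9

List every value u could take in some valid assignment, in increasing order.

The 2 variables t and u are confined to {6, 8}, which locks those values in; drop them from r, s, v.
r must be 9 (only option left).
q and s share exactly the 2 values {5, 7}; by pigeonhole those values go to them, so strike 5, 7 from v.
No further eliminations apply; u can still be any of 6, 8.

6, 8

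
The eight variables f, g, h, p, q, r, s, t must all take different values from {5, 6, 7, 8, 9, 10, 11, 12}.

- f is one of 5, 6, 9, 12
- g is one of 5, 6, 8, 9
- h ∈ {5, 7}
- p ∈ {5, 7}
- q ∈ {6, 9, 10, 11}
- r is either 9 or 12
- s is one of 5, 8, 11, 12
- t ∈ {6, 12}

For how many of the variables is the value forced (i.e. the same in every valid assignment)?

3

The 8 variables draw from only 8 values {5, 6, 7, 8, 9, 10, 11, 12}, so each is used; only q can be 10, hence q = 10.
The 7 still-open variables together cover exactly {5, 6, 7, 8, 9, 11, 12} — 7 values for 7 variables — and 11 appears only in s's list, so s = 11.
The 6 still-open variables draw from only 6 values {5, 6, 7, 8, 9, 12}, so each is used; only g can be 8, hence g = 8.
The 2 variables h and p are confined to {5, 7}, which locks those values in; drop them from f.
Determined: g=8, q=10, s=11. The other variables each still have more than one consistent value. That makes 3.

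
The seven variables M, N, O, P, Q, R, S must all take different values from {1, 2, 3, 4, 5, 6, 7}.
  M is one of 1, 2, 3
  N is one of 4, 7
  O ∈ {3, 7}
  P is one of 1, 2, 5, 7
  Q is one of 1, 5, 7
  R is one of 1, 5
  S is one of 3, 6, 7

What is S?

The 7 variables draw from only 7 values {1, 2, 3, 4, 5, 6, 7}, so each is used; only N can be 4, hence N = 4.
The 6 still-open variables together cover exactly {1, 2, 3, 5, 6, 7} — 6 values for 6 variables — and 6 appears only in S's list, so S = 6.

6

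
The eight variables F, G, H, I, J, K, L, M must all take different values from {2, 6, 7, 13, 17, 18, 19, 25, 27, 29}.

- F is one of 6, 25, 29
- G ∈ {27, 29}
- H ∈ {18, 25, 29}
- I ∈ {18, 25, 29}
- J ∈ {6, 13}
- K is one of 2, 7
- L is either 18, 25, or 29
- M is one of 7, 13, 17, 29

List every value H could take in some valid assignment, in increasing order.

18, 25, 29

H, I, L between them cover only {18, 25, 29} — a naked triple. Remove those values from F, G, M.
That leaves F = 6. Eliminate 6 elsewhere: J.
G must be 27 (only option left).
J's domain is down to {13}, so J = 13. Remove 13 from M.
No further eliminations apply; H can still be any of 18, 25, 29.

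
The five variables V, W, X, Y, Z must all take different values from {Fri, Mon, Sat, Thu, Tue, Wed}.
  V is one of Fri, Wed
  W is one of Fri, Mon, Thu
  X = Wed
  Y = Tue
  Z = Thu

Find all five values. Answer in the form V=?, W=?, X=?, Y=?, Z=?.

V=Fri, W=Mon, X=Wed, Y=Tue, Z=Thu

X has just one choice, so X = Wed. Eliminate Wed elsewhere: V.
Y has just one choice, so Y = Tue.
Z has just one choice, so Z = Thu. So W can't be Thu.
V has just one choice, so V = Fri. So W can't be Fri.
W's domain is down to {Mon}, so W = Mon.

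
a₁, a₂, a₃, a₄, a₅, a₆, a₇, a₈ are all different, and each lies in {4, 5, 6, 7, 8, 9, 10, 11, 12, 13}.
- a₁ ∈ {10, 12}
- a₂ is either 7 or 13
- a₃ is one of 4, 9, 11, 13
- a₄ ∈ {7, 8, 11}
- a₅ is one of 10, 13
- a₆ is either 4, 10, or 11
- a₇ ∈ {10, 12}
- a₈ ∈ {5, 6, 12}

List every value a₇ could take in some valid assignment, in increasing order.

The 2 variables a₁ and a₇ are confined to {10, 12}, which locks those values in; drop them from a₅, a₆, a₈.
a₅ has just one choice, so a₅ = 13. So a₂, a₃ can't be 13.
a₂ has just one choice, so a₂ = 7. Remove 7 from a₄.
No further eliminations apply; a₇ can still be any of 10, 12.

10, 12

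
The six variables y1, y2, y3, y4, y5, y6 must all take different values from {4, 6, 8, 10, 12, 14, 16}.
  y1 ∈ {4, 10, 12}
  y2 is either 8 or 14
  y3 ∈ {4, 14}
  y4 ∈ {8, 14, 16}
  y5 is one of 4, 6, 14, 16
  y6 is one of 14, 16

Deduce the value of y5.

y2, y4, y6 between them cover only {8, 14, 16} — a naked triple. Remove those values from y3, y5.
y3 must be 4 (only option left). So y1, y5 can't be 4.
So y5 = 6.

6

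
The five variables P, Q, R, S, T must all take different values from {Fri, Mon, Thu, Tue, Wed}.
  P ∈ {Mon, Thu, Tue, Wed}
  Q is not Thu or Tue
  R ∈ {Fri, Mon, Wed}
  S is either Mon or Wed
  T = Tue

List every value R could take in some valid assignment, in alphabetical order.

Fri, Mon, Wed

T's domain is down to {Tue}, so T = Tue. Strike Tue from P.
The 4 still-open variables together cover exactly {Fri, Mon, Thu, Wed} — 4 values for 4 variables — and Thu appears only in P's list, so P = Thu.
No further eliminations apply; R can still be any of Fri, Mon, Wed.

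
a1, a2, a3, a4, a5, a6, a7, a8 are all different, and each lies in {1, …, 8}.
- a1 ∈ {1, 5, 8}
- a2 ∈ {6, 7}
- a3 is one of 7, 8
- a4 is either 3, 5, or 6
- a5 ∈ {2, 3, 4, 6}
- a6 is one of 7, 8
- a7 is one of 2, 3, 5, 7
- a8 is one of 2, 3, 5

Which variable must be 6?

The 8 variables draw from only 8 values {1, 2, 3, 4, 5, 6, 7, 8}, so each is used; only a1 can be 1, hence a1 = 1.
The 7 still-open variables together cover exactly {2, 3, 4, 5, 6, 7, 8} — 7 values for 7 variables — and 4 appears only in a5's list, so a5 = 4.
a3 and a6 share exactly the 2 values {7, 8}; by pigeonhole those values go to them, so strike 7, 8 from a2, a7.

a2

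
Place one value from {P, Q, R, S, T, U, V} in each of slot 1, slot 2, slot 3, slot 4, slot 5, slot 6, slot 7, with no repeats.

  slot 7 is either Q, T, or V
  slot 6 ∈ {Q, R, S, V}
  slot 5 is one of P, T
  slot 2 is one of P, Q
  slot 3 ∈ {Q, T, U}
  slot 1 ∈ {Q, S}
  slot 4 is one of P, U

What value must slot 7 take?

V

Among the 7 variables, R fits only slot 6 (and all 7 values in {P, Q, R, S, T, U, V} must be used), so slot 6 = R.
The 6 still-open variables together cover exactly {P, Q, S, T, U, V} — 6 values for 6 variables — and S appears only in slot 1's list, so slot 1 = S.
Among the 5 still-open variables, V fits only slot 7 (and all 5 values in {P, Q, T, U, V} must be used), so slot 7 = V.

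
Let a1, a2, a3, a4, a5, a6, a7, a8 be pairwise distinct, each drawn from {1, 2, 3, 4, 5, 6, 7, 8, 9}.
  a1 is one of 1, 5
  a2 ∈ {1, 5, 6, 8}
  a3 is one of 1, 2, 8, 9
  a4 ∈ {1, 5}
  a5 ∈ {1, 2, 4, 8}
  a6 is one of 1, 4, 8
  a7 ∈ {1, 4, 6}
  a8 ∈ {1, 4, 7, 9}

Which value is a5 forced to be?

2

Among the 8 variables, 7 fits only a8 (and all 8 values in {1, 2, 4, 5, 6, 7, 8, 9} must be used), so a8 = 7.
The 7 still-open variables draw from only 7 values {1, 2, 4, 5, 6, 8, 9}, so each is used; only a3 can be 9, hence a3 = 9.
The 6 still-open variables together cover exactly {1, 2, 4, 5, 6, 8} — 6 values for 6 variables — and 2 appears only in a5's list, so a5 = 2.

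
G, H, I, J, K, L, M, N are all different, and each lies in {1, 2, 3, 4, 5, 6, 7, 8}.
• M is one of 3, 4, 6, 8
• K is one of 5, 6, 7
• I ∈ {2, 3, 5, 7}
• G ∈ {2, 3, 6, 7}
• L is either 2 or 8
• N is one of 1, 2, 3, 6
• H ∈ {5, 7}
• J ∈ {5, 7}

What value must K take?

The 8 variables together cover exactly {1, 2, 3, 4, 5, 6, 7, 8} — 8 values for 8 variables — and 1 appears only in N's list, so N = 1.
The 7 still-open variables draw from only 7 values {2, 3, 4, 5, 6, 7, 8}, so each is used; only M can be 4, hence M = 4.
The 6 still-open variables together cover exactly {2, 3, 5, 6, 7, 8} — 6 values for 6 variables — and 8 appears only in L's list, so L = 8.
H and J share exactly the 2 values {5, 7}; by pigeonhole those values go to them, so strike 5, 7 from G, I, K.
So K = 6.

6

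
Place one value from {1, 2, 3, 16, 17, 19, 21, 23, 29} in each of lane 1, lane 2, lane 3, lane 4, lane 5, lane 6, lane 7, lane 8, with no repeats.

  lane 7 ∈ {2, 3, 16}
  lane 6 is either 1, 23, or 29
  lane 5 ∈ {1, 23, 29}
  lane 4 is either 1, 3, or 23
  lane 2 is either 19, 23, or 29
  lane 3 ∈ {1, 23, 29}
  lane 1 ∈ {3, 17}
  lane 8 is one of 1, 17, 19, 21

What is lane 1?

lane 3, lane 5, lane 6 share exactly the 3 values {1, 23, 29}; by pigeonhole those values go to them, so strike 1, 23, 29 from lane 2, lane 4, lane 8.
lane 2's domain is down to {19}, so lane 2 = 19. So lane 8 can't be 19.
lane 4's domain is down to {3}, so lane 4 = 3. So lane 1, lane 7 can't be 3.
So lane 1 = 17.

17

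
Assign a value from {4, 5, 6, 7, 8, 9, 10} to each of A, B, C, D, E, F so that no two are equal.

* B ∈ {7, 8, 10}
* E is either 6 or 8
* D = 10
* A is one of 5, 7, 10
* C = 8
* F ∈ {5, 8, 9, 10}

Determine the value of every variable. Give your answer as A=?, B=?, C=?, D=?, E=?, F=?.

A=5, B=7, C=8, D=10, E=6, F=9

C's domain is down to {8}, so C = 8. Strike 8 from B, E, F.
D's domain is down to {10}, so D = 10. Eliminate 10 elsewhere: A, B, F.
E's domain is down to {6}, so E = 6.
That leaves B = 7. Remove 7 from A.
That leaves A = 5. Strike 5 from F.
F must be 9 (only option left).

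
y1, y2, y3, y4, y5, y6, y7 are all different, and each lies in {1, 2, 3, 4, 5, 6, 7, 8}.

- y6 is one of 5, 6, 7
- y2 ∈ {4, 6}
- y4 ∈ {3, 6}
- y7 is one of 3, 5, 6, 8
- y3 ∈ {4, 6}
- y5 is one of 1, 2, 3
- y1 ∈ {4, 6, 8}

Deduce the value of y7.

y2 and y3 share exactly the 2 values {4, 6}; by pigeonhole those values go to them, so strike 4, 6 from y1, y4, y6, y7.
y1's domain is down to {8}, so y1 = 8. Eliminate 8 elsewhere: y7.
y4 has just one choice, so y4 = 3. Strike 3 from y5, y7.
So y7 = 5.

5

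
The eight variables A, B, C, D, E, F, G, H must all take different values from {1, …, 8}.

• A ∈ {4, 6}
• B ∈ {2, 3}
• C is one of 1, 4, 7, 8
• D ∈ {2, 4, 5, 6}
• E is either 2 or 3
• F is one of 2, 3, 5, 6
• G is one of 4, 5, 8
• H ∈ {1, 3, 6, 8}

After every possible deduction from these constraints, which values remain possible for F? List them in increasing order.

The 8 variables together cover exactly {1, 2, 3, 4, 5, 6, 7, 8} — 8 values for 8 variables — and 7 appears only in C's list, so C = 7.
The 7 still-open variables together cover exactly {1, 2, 3, 4, 5, 6, 8} — 7 values for 7 variables — and 1 appears only in H's list, so H = 1.
Among the 6 still-open variables, 8 fits only G (and all 6 values in {2, 3, 4, 5, 6, 8} must be used), so G = 8.
B and E between them cover only {2, 3} — a naked pair. Remove those values from D, F.
No further eliminations apply; F can still be any of 5, 6.

5, 6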